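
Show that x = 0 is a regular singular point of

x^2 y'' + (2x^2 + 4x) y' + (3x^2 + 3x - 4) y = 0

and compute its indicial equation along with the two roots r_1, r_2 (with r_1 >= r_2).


Divide by x^2 to reach normal form y'' + P_1(x) y' + P_2(x) y = 0 with P_1(x) = 2 + 4/x and P_2(x) = 3 + 3/x - 4/x^2.
x = 0 is a singular point because the y'-coefficient 2 + 4/x has a pole at x = 0 and the y-coefficient 3 + 3/x - 4/x^2 has a pole at x = 0.
It is a regular singular point because x P_1(x) = p(x) = 2x + 4 and x^2 P_2(x) = q(x) = 3x^2 + 3x - 4 are polynomials, hence analytic at x = 0.
p(0) = 4,  q(0) = -4.
Indicial equation: r(r-1) + p(0) r + q(0) = 0, i.e. r^2 + (p(0) - 1) r + q(0) = 0, i.e. r^2 + 3 r - 4 = 0.
Discriminant: (3)^2 - 4(-4) = 25, so r = (-3 ± 5)/2.
Solving: r_1 = 1, r_2 = -4.

indicial: r^2 + 3 r - 4 = 0; roots r_1 = 1, r_2 = -4


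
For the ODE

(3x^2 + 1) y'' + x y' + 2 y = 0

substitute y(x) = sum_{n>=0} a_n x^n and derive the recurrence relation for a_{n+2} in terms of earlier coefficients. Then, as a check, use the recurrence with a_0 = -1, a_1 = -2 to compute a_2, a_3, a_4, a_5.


Substitute y = sum_n a_n x^n.
(1 + 3 x^2) y'' contributes (n+2)(n+1) a_{n+2} + 3 n(n-1) a_n at x^n.
x y'(x) contributes n a_n at x^n.
2 y(x) contributes 2 a_n at x^n.
Matching x^n: (n+2)(n+1) a_{n+2} + (3 n(n-1) + n + 2) a_n = 0.
Thus a_{n+2} = (-3 n(n-1) - n - 2) / ((n+1)(n+2)) * a_n.

Check with a_0 = -1, a_1 = -2 (apply the recurrence for n = 0, 1, 2, 3): a_0 = -1, a_1 = -2, a_2 = 1, a_3 = 1, a_4 = -5/6, a_5 = -23/20.

a_(n+2) = (-3 n(n-1) - n - 2) / ((n+1)(n+2)) * a_n; check: a_0 = -1, a_1 = -2, a_2 = 1, a_3 = 1, a_4 = -5/6, a_5 = -23/20


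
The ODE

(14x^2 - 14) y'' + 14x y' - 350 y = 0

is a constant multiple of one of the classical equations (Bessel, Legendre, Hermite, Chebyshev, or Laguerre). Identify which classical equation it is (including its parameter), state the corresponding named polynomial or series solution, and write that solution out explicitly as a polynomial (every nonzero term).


All three coefficients share the factor -14; dividing through by -14 gives  (1 - x^2) y'' - x y' + 25 y = 0.
This matches the Chebyshev equation (1 - x^2) y'' - x y' + n^2 y = 0 (note the -x y' term, not -2x y') with n^2 = 25, so n = 5; the polynomial solution is T_5(x).
With y = sum_k a_k x^k, matching x^k gives (k+2)(k+1) a_{k+2} = (k^2 - n^2) a_k = (k - 5)(k + 5) a_k. The right side vanishes at k = 5, so the series with the parity of 5 terminates at degree 5.
Standard normalization: leading coefficient of T_n is 2^(n-1), so a_5 = 2^4 = 16. Work downward with a_k = (k+1)(k+2) a_{k+2} / ((k - 5)(k + 5)):
  a_3 = (4)(5)(16) / ((3 - 5)(3 + 5)) = 320/(-16) = -20
  a_1 = (2)(3)(-20) / ((1 - 5)(1 + 5)) = -120/(-24) = 5
Hence T_5(x) = 16 x^5 - 20 x^3 + 5 x.

T_5(x); series = 16 x^5 - 20 x^3 + 5 x


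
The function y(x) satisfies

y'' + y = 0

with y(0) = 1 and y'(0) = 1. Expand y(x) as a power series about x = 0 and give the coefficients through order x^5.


Ansatz: y(x) = sum_{n>=0} a_n x^n, so y'(x) = sum_{n>=1} n a_n x^(n-1) and y''(x) = sum_{n>=2} n(n-1) a_n x^(n-2).
Substitute into P(x) y'' + Q(x) y' + R(x) y = 0 with P(x) = 1, Q(x) = 0, R(x) = 1, and match powers of x.
Initial conditions: a_0 = 1, a_1 = 1.
Setting the coefficient of each power of x to zero and solving order by order (substituting the coefficients already found):
  x^0: 2 a_2 + a_0 = 0  ->  2 a_2 = -a_0 = -1  ->  a_2 = -1/2
  x^1: 6 a_3 + a_1 = 0  ->  6 a_3 = -a_1 = -1  ->  a_3 = -1/6
  x^2: 12 a_4 + a_2 = 0  ->  12 a_4 = -a_2 = 1/2  ->  a_4 = 1/24
  x^3: 20 a_5 + a_3 = 0  ->  20 a_5 = -a_3 = 1/6  ->  a_5 = 1/120
Truncated series: y(x) = 1 + x - (1/2) x^2 - (1/6) x^3 + (1/24) x^4 + (1/120) x^5 + O(x^6).

a_0 = 1; a_1 = 1; a_2 = -1/2; a_3 = -1/6; a_4 = 1/24; a_5 = 1/120


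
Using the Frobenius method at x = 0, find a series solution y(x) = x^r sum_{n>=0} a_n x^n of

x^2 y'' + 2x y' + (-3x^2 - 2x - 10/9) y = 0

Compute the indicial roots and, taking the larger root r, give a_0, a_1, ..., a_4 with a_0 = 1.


Write in Frobenius form y'' + (p(x)/x) y' + (q(x)/x^2) y = 0:
  p(x) = 2,  q(x) = -3x^2 - 2x - 10/9.
Indicial equation: r(r-1) + (2) r + (-10/9) = 0 -> roots r_1 = 2/3, r_2 = -5/3.
Take r = r_1 = 2/3. Let y(x) = x^r sum_{n>=0} a_n x^n with a_0 = 1.
Substitute y = x^r sum a_n x^n and match x^{r+n}. The recurrence is
  D(n) a_n - 2 a_{n-1} - 3 a_{n-2} = 0,  where D(n) = (r+n)(r+n-1) + (2)(r+n) + (-10/9).
  a_n = [2 a_{n-1} + 3 a_{n-2}] / D(n).
Since the indicial polynomial factors as (r - r_1)(r - r_2), D(n) = (r_1 + n - r_1)(r_1 + n - r_2) = n(n + 7/3).
Evaluating step by step (a_0 = 1):
  n = 1: D(1) = 1(1 + 7/3) = 10/3; numerator = 2(1) = 2; a_1 = (2)/(10/3) = 3/5
  n = 2: D(2) = 2(2 + 7/3) = 26/3; numerator = 2(3/5) + 3(1) = 21/5; a_2 = (21/5)/(26/3) = 63/130
  n = 3: D(3) = 3(3 + 7/3) = 16; numerator = 2(63/130) + 3(3/5) = 36/13; a_3 = (36/13)/(16) = 9/52
  n = 4: D(4) = 4(4 + 7/3) = 76/3; numerator = 2(9/52) + 3(63/130) = 9/5; a_4 = (9/5)/(76/3) = 27/380

r = 2/3; a_0 = 1; a_1 = 3/5; a_2 = 63/130; a_3 = 9/52; a_4 = 27/380


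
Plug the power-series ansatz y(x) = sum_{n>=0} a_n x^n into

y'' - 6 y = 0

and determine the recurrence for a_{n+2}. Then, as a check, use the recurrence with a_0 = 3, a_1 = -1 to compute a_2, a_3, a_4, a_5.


Substitute y = sum_n a_n x^n into y'' + (const) y = 0.
y''(x) = sum_{n>=0} (n+2)(n+1) a_{n+2} x^n.
The ODE becomes sum_n [(n+2)(n+1) a_{n+2} - 6 a_n] x^n = 0.
Setting each coefficient to zero gives the recurrence:
  (n+2)(n+1) a_{n+2} - 6 a_n = 0,
  a_{n+2} = 6 / ((n+1)(n+2)) a_n.

Check with a_0 = 3, a_1 = -1 (apply the recurrence for n = 0, 1, 2, 3): a_0 = 3, a_1 = -1, a_2 = 9, a_3 = -1, a_4 = 9/2, a_5 = -3/10.

a_{n+2} = 6/((n+1)(n+2)) * a_n; check: a_0 = 3, a_1 = -1, a_2 = 9, a_3 = -1, a_4 = 9/2, a_5 = -3/10


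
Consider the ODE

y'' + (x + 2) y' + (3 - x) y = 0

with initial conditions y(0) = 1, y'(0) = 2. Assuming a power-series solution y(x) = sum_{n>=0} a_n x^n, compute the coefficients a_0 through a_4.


Ansatz: y(x) = sum_{n>=0} a_n x^n, so y'(x) = sum_{n>=1} n a_n x^(n-1) and y''(x) = sum_{n>=2} n(n-1) a_n x^(n-2).
Substitute into P(x) y'' + Q(x) y' + R(x) y = 0 with P(x) = 1, Q(x) = x + 2, R(x) = 3 - x, and match powers of x.
Initial conditions: a_0 = 1, a_1 = 2.
Setting the coefficient of each power of x to zero and solving order by order (substituting the coefficients already found):
  x^0: 2 a_2 + 2 a_1 + 3 a_0 = 0  ->  2 a_2 = -2 a_1 - 3 a_0 = -7  ->  a_2 = -7/2
  x^1: 6 a_3 + 4 a_2 + 4 a_1 - a_0 = 0  ->  6 a_3 = -4 a_2 - 4 a_1 + a_0 = 7  ->  a_3 = 7/6
  x^2: 12 a_4 + 6 a_3 + 5 a_2 - a_1 = 0  ->  12 a_4 = -6 a_3 - 5 a_2 + a_1 = 25/2  ->  a_4 = 25/24
Truncated series: y(x) = 1 + 2 x - (7/2) x^2 + (7/6) x^3 + (25/24) x^4 + O(x^5).

a_0 = 1; a_1 = 2; a_2 = -7/2; a_3 = 7/6; a_4 = 25/24


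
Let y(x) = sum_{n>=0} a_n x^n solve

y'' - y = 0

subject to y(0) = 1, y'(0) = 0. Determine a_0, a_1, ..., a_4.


Ansatz: y(x) = sum_{n>=0} a_n x^n, so y'(x) = sum_{n>=1} n a_n x^(n-1) and y''(x) = sum_{n>=2} n(n-1) a_n x^(n-2).
Substitute into P(x) y'' + Q(x) y' + R(x) y = 0 with P(x) = 1, Q(x) = 0, R(x) = -1, and match powers of x.
Initial conditions: a_0 = 1, a_1 = 0.
Setting the coefficient of each power of x to zero and solving order by order (substituting the coefficients already found):
  x^0: 2 a_2 - a_0 = 0  ->  2 a_2 = a_0 = 1  ->  a_2 = 1/2
  x^1: 6 a_3 - a_1 = 0  ->  6 a_3 = a_1 = 0  ->  a_3 = 0
  x^2: 12 a_4 - a_2 = 0  ->  12 a_4 = a_2 = 1/2  ->  a_4 = 1/24
Truncated series: y(x) = 1 + (1/2) x^2 + (1/24) x^4 + O(x^5).

a_0 = 1; a_1 = 0; a_2 = 1/2; a_3 = 0; a_4 = 1/24


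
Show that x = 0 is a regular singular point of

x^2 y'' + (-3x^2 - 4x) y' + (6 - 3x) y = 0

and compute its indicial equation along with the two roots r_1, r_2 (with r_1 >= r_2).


Divide by x^2 to reach normal form y'' + P_1(x) y' + P_2(x) y = 0 with P_1(x) = -3 - 4/x and P_2(x) = -3/x + 6/x^2.
x = 0 is a singular point because the y'-coefficient -3 - 4/x has a pole at x = 0 and the y-coefficient -3/x + 6/x^2 has a pole at x = 0.
It is a regular singular point because x P_1(x) = p(x) = -3x - 4 and x^2 P_2(x) = q(x) = 6 - 3x are polynomials, hence analytic at x = 0.
p(0) = -4,  q(0) = 6.
Indicial equation: r(r-1) + p(0) r + q(0) = 0, i.e. r^2 + (p(0) - 1) r + q(0) = 0, i.e. r^2 - 5 r + 6 = 0.
Discriminant: (-5)^2 - 4(6) = 1, so r = (5 ± 1)/2.
Solving: r_1 = 3, r_2 = 2.

indicial: r^2 - 5 r + 6 = 0; roots r_1 = 3, r_2 = 2


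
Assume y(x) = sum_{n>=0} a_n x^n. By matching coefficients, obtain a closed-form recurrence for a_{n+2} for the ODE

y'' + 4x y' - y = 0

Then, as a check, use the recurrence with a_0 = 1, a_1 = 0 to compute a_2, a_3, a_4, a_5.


Substitute y = sum_n a_n x^n.
y''(x) has coefficient (n+2)(n+1) a_{n+2} at x^n;
4 x y'(x) has coefficient 4 n a_n at x^n (shift);
-y(x) has coefficient -1 a_n at x^n.
Matching x^n: (n+2)(n+1) a_{n+2} + (4n - 1) a_n = 0.
Thus a_{n+2} = (-4n + 1) / ((n+1)(n+2)) * a_n.

Check with a_0 = 1, a_1 = 0 (apply the recurrence for n = 0, 1, 2, 3): a_0 = 1, a_1 = 0, a_2 = 1/2, a_3 = 0, a_4 = -7/24, a_5 = 0.

a_(n+2) = (-4n + 1) / ((n+1)(n+2)) * a_n; check: a_0 = 1, a_1 = 0, a_2 = 1/2, a_3 = 0, a_4 = -7/24, a_5 = 0


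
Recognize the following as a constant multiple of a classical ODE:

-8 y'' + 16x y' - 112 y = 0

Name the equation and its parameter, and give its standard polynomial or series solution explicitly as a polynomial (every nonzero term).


All three coefficients share the factor -8; dividing through by -8 gives  y'' - 2x y' + 14 y = 0.
This matches the Hermite equation y'' - 2x y' + 2n y = 0 with 2n = 14, so n = 7; the polynomial solution is H_7(x).
With y = sum_k a_k x^k, matching x^k gives (k+2)(k+1) a_{k+2} = 2(k - n) a_k = 2(k - 7) a_k. The right side vanishes at k = 7, so the series with the parity of 7 terminates at degree 7.
Standard normalization: leading coefficient of H_n is 2^n, so a_7 = 2^7 = 128. Work downward with a_k = (k+1)(k+2) a_{k+2} / (2(k - n)):
  a_5 = (6)(7)(128) / (2(5 - 7)) = 5376/(-4) = -1344
  a_3 = (4)(5)(-1344) / (2(3 - 7)) = -26880/(-8) = 3360
  a_1 = (2)(3)(3360) / (2(1 - 7)) = 20160/(-12) = -1680
Hence H_7(x) = 128 x^7 - 1344 x^5 + 3360 x^3 - 1680 x.

H_7(x); series = 128 x^7 - 1344 x^5 + 3360 x^3 - 1680 x


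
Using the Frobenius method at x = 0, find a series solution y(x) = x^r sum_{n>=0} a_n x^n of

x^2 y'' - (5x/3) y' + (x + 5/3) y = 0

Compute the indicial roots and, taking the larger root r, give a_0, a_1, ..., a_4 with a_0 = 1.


Write in Frobenius form y'' + (p(x)/x) y' + (q(x)/x^2) y = 0:
  p(x) = -5/3,  q(x) = x + 5/3.
Indicial equation: r(r-1) + (-5/3) r + (5/3) = 0 -> roots r_1 = 5/3, r_2 = 1.
Take r = r_1 = 5/3. Let y(x) = x^r sum_{n>=0} a_n x^n with a_0 = 1.
Substitute y = x^r sum a_n x^n and match x^{r+n}. The recurrence is
  D(n) a_n + 1 a_{n-1} = 0,  where D(n) = (r+n)(r+n-1) + (-5/3)(r+n) + (5/3).
  a_n = -1 / D(n) * a_{n-1}.
Since the indicial polynomial factors as (r - r_1)(r - r_2), D(n) = (r_1 + n - r_1)(r_1 + n - r_2) = n(n + 2/3).
Evaluating step by step (a_0 = 1):
  n = 1: D(1) = 1(1 + 2/3) = 5/3; numerator = -1(1) = -1; a_1 = (-1)/(5/3) = -3/5
  n = 2: D(2) = 2(2 + 2/3) = 16/3; numerator = -1(-3/5) = 3/5; a_2 = (3/5)/(16/3) = 9/80
  n = 3: D(3) = 3(3 + 2/3) = 11; numerator = -1(9/80) = -9/80; a_3 = (-9/80)/(11) = -9/880
  n = 4: D(4) = 4(4 + 2/3) = 56/3; numerator = -1(-9/880) = 9/880; a_4 = (9/880)/(56/3) = 27/49280

r = 5/3; a_0 = 1; a_1 = -3/5; a_2 = 9/80; a_3 = -9/880; a_4 = 27/49280


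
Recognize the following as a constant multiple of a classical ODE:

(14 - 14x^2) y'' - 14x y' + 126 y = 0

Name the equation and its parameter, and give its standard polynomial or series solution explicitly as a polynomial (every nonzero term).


All three coefficients share the factor 14; dividing through by 14 gives  (1 - x^2) y'' - x y' + 9 y = 0.
This matches the Chebyshev equation (1 - x^2) y'' - x y' + n^2 y = 0 (note the -x y' term, not -2x y') with n^2 = 9, so n = 3; the polynomial solution is T_3(x).
With y = sum_k a_k x^k, matching x^k gives (k+2)(k+1) a_{k+2} = (k^2 - n^2) a_k = (k - 3)(k + 3) a_k. The right side vanishes at k = 3, so the series with the parity of 3 terminates at degree 3.
Standard normalization: leading coefficient of T_n is 2^(n-1), so a_3 = 2^2 = 4. Work downward with a_k = (k+1)(k+2) a_{k+2} / ((k - 3)(k + 3)):
  a_1 = (2)(3)(4) / ((1 - 3)(1 + 3)) = 24/(-8) = -3
Hence T_3(x) = 4 x^3 - 3 x.

T_3(x); series = 4 x^3 - 3 x


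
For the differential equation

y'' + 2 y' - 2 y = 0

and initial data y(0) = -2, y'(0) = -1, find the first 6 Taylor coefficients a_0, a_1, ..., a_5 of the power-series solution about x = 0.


Ansatz: y(x) = sum_{n>=0} a_n x^n, so y'(x) = sum_{n>=1} n a_n x^(n-1) and y''(x) = sum_{n>=2} n(n-1) a_n x^(n-2).
Substitute into P(x) y'' + Q(x) y' + R(x) y = 0 with P(x) = 1, Q(x) = 2, R(x) = -2, and match powers of x.
Initial conditions: a_0 = -2, a_1 = -1.
Setting the coefficient of each power of x to zero and solving order by order (substituting the coefficients already found):
  x^0: 2 a_2 + 2 a_1 - 2 a_0 = 0  ->  2 a_2 = -2 a_1 + 2 a_0 = -2  ->  a_2 = -1
  x^1: 6 a_3 + 4 a_2 - 2 a_1 = 0  ->  6 a_3 = -4 a_2 + 2 a_1 = 2  ->  a_3 = 1/3
  x^2: 12 a_4 + 6 a_3 - 2 a_2 = 0  ->  12 a_4 = -6 a_3 + 2 a_2 = -4  ->  a_4 = -1/3
  x^3: 20 a_5 + 8 a_4 - 2 a_3 = 0  ->  20 a_5 = -8 a_4 + 2 a_3 = 10/3  ->  a_5 = 1/6
Truncated series: y(x) = -2 - x - x^2 + (1/3) x^3 - (1/3) x^4 + (1/6) x^5 + O(x^6).

a_0 = -2; a_1 = -1; a_2 = -1; a_3 = 1/3; a_4 = -1/3; a_5 = 1/6


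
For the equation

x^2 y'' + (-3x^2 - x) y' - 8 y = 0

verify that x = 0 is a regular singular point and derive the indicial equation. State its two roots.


Divide by x^2 to reach normal form y'' + P_1(x) y' + P_2(x) y = 0 with P_1(x) = -3 - 1/x and P_2(x) = -8/x^2.
x = 0 is a singular point because the y'-coefficient -3 - 1/x has a pole at x = 0 and the y-coefficient -8/x^2 has a pole at x = 0.
It is a regular singular point because x P_1(x) = p(x) = -3x - 1 and x^2 P_2(x) = q(x) = -8 are polynomials, hence analytic at x = 0.
p(0) = -1,  q(0) = -8.
Indicial equation: r(r-1) + p(0) r + q(0) = 0, i.e. r^2 + (p(0) - 1) r + q(0) = 0, i.e. r^2 - 2 r - 8 = 0.
Discriminant: (-2)^2 - 4(-8) = 36, so r = (2 ± 6)/2.
Solving: r_1 = 4, r_2 = -2.

indicial: r^2 - 2 r - 8 = 0; roots r_1 = 4, r_2 = -2


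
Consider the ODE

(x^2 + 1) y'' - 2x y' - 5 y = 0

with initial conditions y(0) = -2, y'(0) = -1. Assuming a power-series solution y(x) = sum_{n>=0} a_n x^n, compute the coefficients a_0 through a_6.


Ansatz: y(x) = sum_{n>=0} a_n x^n, so y'(x) = sum_{n>=1} n a_n x^(n-1) and y''(x) = sum_{n>=2} n(n-1) a_n x^(n-2).
Substitute into P(x) y'' + Q(x) y' + R(x) y = 0 with P(x) = x^2 + 1, Q(x) = -2x, R(x) = -5, and match powers of x.
Initial conditions: a_0 = -2, a_1 = -1.
Setting the coefficient of each power of x to zero and solving order by order (substituting the coefficients already found):
  x^0: 2 a_2 - 5 a_0 = 0  ->  2 a_2 = 5 a_0 = -10  ->  a_2 = -5
  x^1: 6 a_3 - 7 a_1 = 0  ->  6 a_3 = 7 a_1 = -7  ->  a_3 = -7/6
  x^2: 12 a_4 - 7 a_2 = 0  ->  12 a_4 = 7 a_2 = -35  ->  a_4 = -35/12
  x^3: 20 a_5 - 5 a_3 = 0  ->  20 a_5 = 5 a_3 = -35/6  ->  a_5 = -7/24
  x^4: 30 a_6 - a_4 = 0  ->  30 a_6 = a_4 = -35/12  ->  a_6 = -7/72
Truncated series: y(x) = -2 - x - 5 x^2 - (7/6) x^3 - (35/12) x^4 - (7/24) x^5 - (7/72) x^6 + O(x^7).

a_0 = -2; a_1 = -1; a_2 = -5; a_3 = -7/6; a_4 = -35/12; a_5 = -7/24; a_6 = -7/72


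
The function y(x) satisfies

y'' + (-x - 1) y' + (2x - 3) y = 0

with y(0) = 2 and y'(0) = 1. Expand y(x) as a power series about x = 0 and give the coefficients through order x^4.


Ansatz: y(x) = sum_{n>=0} a_n x^n, so y'(x) = sum_{n>=1} n a_n x^(n-1) and y''(x) = sum_{n>=2} n(n-1) a_n x^(n-2).
Substitute into P(x) y'' + Q(x) y' + R(x) y = 0 with P(x) = 1, Q(x) = -x - 1, R(x) = 2x - 3, and match powers of x.
Initial conditions: a_0 = 2, a_1 = 1.
Setting the coefficient of each power of x to zero and solving order by order (substituting the coefficients already found):
  x^0: 2 a_2 - a_1 - 3 a_0 = 0  ->  2 a_2 = a_1 + 3 a_0 = 7  ->  a_2 = 7/2
  x^1: 6 a_3 - 2 a_2 - 4 a_1 + 2 a_0 = 0  ->  6 a_3 = 2 a_2 + 4 a_1 - 2 a_0 = 7  ->  a_3 = 7/6
  x^2: 12 a_4 - 3 a_3 - 5 a_2 + 2 a_1 = 0  ->  12 a_4 = 3 a_3 + 5 a_2 - 2 a_1 = 19  ->  a_4 = 19/12
Truncated series: y(x) = 2 + x + (7/2) x^2 + (7/6) x^3 + (19/12) x^4 + O(x^5).

a_0 = 2; a_1 = 1; a_2 = 7/2; a_3 = 7/6; a_4 = 19/12


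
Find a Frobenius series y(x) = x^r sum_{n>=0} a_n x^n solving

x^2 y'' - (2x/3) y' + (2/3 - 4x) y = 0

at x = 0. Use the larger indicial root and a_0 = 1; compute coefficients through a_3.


Write in Frobenius form y'' + (p(x)/x) y' + (q(x)/x^2) y = 0:
  p(x) = -2/3,  q(x) = 2/3 - 4x.
Indicial equation: r(r-1) + (-2/3) r + (2/3) = 0 -> roots r_1 = 1, r_2 = 2/3.
Take r = r_1 = 1. Let y(x) = x^r sum_{n>=0} a_n x^n with a_0 = 1.
Substitute y = x^r sum a_n x^n and match x^{r+n}. The recurrence is
  D(n) a_n - 4 a_{n-1} = 0,  where D(n) = (r+n)(r+n-1) + (-2/3)(r+n) + (2/3).
  a_n = 4 / D(n) * a_{n-1}.
Since the indicial polynomial factors as (r - r_1)(r - r_2), D(n) = (r_1 + n - r_1)(r_1 + n - r_2) = n(n + 1/3).
Evaluating step by step (a_0 = 1):
  n = 1: D(1) = 1(1 + 1/3) = 4/3; numerator = 4(1) = 4; a_1 = (4)/(4/3) = 3
  n = 2: D(2) = 2(2 + 1/3) = 14/3; numerator = 4(3) = 12; a_2 = (12)/(14/3) = 18/7
  n = 3: D(3) = 3(3 + 1/3) = 10; numerator = 4(18/7) = 72/7; a_3 = (72/7)/(10) = 36/35

r = 1; a_0 = 1; a_1 = 3; a_2 = 18/7; a_3 = 36/35


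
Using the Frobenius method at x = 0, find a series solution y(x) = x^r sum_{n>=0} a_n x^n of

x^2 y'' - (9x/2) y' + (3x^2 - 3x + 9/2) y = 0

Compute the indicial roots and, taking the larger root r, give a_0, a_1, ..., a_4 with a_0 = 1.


Write in Frobenius form y'' + (p(x)/x) y' + (q(x)/x^2) y = 0:
  p(x) = -9/2,  q(x) = 3x^2 - 3x + 9/2.
Indicial equation: r(r-1) + (-9/2) r + (9/2) = 0 -> roots r_1 = 9/2, r_2 = 1.
Take r = r_1 = 9/2. Let y(x) = x^r sum_{n>=0} a_n x^n with a_0 = 1.
Substitute y = x^r sum a_n x^n and match x^{r+n}. The recurrence is
  D(n) a_n - 3 a_{n-1} + 3 a_{n-2} = 0,  where D(n) = (r+n)(r+n-1) + (-9/2)(r+n) + (9/2).
  a_n = [3 a_{n-1} - 3 a_{n-2}] / D(n).
Since the indicial polynomial factors as (r - r_1)(r - r_2), D(n) = (r_1 + n - r_1)(r_1 + n - r_2) = n(n + 7/2).
Evaluating step by step (a_0 = 1):
  n = 1: D(1) = 1(1 + 7/2) = 9/2; numerator = 3(1) = 3; a_1 = (3)/(9/2) = 2/3
  n = 2: D(2) = 2(2 + 7/2) = 11; numerator = 3(2/3) - 3(1) = -1; a_2 = (-1)/(11) = -1/11
  n = 3: D(3) = 3(3 + 7/2) = 39/2; numerator = 3(-1/11) - 3(2/3) = -25/11; a_3 = (-25/11)/(39/2) = -50/429
  n = 4: D(4) = 4(4 + 7/2) = 30; numerator = 3(-50/429) - 3(-1/11) = -1/13; a_4 = (-1/13)/(30) = -1/390

r = 9/2; a_0 = 1; a_1 = 2/3; a_2 = -1/11; a_3 = -50/429; a_4 = -1/390


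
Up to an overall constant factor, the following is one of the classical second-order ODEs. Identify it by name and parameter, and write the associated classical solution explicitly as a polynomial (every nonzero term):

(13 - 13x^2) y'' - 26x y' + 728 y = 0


All three coefficients share the factor 13; dividing through by 13 gives  (1 - x^2) y'' - 2x y' + 56 y = 0.
This matches the Legendre equation (1 - x^2) y'' - 2x y' + n(n+1) y = 0 (note the -2x y' term) with n(n+1) = 56, so n = 7; the polynomial solution is P_7(x).
With y = sum_k a_k x^k, matching x^k gives (k+2)(k+1) a_{k+2} = [k(k+1) - n(n+1)] a_k = (k - 7)(k + 8) a_k. The right side vanishes at k = 7, so the series with the parity of 7 terminates at degree 7.
Standard normalization (P_n(1) = 1): leading coefficient (2n)!/(2^n (n!)^2) = 87178291200/(128*25401600) = 429/16, so a_7 = 429/16. Work downward with a_k = (k+1)(k+2) a_{k+2} / ((k - 7)(k + 8)):
  a_5 = (6)(7)(429/16) / ((5 - 7)(5 + 8)) = (9009/8)/(-26) = -693/16
  a_3 = (4)(5)(-693/16) / ((3 - 7)(3 + 8)) = (-3465/4)/(-44) = 315/16
  a_1 = (2)(3)(315/16) / ((1 - 7)(1 + 8)) = (945/8)/(-54) = -35/16
Hence P_7(x) = 429 x^7/16 - 693 x^5/16 + 315 x^3/16 - 35 x/16.

P_7(x); series = 429 x^7/16 - 693 x^5/16 + 315 x^3/16 - 35 x/16


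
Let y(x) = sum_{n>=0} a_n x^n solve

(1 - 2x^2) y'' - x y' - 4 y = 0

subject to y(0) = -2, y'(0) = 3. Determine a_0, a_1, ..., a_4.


Ansatz: y(x) = sum_{n>=0} a_n x^n, so y'(x) = sum_{n>=1} n a_n x^(n-1) and y''(x) = sum_{n>=2} n(n-1) a_n x^(n-2).
Substitute into P(x) y'' + Q(x) y' + R(x) y = 0 with P(x) = 1 - 2x^2, Q(x) = -x, R(x) = -4, and match powers of x.
Initial conditions: a_0 = -2, a_1 = 3.
Setting the coefficient of each power of x to zero and solving order by order (substituting the coefficients already found):
  x^0: 2 a_2 - 4 a_0 = 0  ->  2 a_2 = 4 a_0 = -8  ->  a_2 = -4
  x^1: 6 a_3 - 5 a_1 = 0  ->  6 a_3 = 5 a_1 = 15  ->  a_3 = 5/2
  x^2: 12 a_4 - 10 a_2 = 0  ->  12 a_4 = 10 a_2 = -40  ->  a_4 = -10/3
Truncated series: y(x) = -2 + 3 x - 4 x^2 + (5/2) x^3 - (10/3) x^4 + O(x^5).

a_0 = -2; a_1 = 3; a_2 = -4; a_3 = 5/2; a_4 = -10/3


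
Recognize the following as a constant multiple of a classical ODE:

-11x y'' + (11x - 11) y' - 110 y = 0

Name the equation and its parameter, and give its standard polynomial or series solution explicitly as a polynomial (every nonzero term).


All three coefficients share the factor -11; dividing through by -11 gives  x y'' + (1 - x) y' + 10 y = 0.
This matches the Laguerre equation x y'' + (1 - x) y' + n y = 0 with n = 10; the polynomial solution is L_10(x).
With y = sum_k a_k x^k, matching x^k gives (k+1)k a_{k+1} + (k+1) a_{k+1} - k a_k + n a_k = 0, i.e. (k+1)^2 a_{k+1} = (k - n) a_k = (k - 10) a_k. The right side vanishes at k = 10, so the series terminates at degree 10.
Standard normalization L_n(0) = 1 gives a_0 = 1. Work upward with a_{k+1} = (k - 10) a_k / (k+1)^2:
  a_1 = (0 - 10)(1) / 1^2 = -10/1 = -10
  a_2 = (1 - 10)(-10) / 2^2 = 90/4 = 45/2
  a_3 = (2 - 10)(45/2) / 3^2 = -180/9 = -20
  a_4 = (3 - 10)(-20) / 4^2 = 140/16 = 35/4
  a_5 = (4 - 10)(35/4) / 5^2 = (-105/2)/25 = -21/10
  a_6 = (5 - 10)(-21/10) / 6^2 = (21/2)/36 = 7/24
  a_7 = (6 - 10)(7/24) / 7^2 = (-7/6)/49 = -1/42
  a_8 = (7 - 10)(-1/42) / 8^2 = (1/14)/64 = 1/896
  a_9 = (8 - 10)(1/896) / 9^2 = (-1/448)/81 = -1/36288
  a_10 = (9 - 10)(-1/36288) / 10^2 = (1/36288)/100 = 1/3628800
Hence L_10(x) = x^10/3628800 - x^9/36288 + x^8/896 - x^7/42 + 7 x^6/24 - 21 x^5/10 + 35 x^4/4 - 20 x^3 + 45 x^2/2 - 10 x + 1.

L_10(x); series = x^10/3628800 - x^9/36288 + x^8/896 - x^7/42 + 7 x^6/24 - 21 x^5/10 + 35 x^4/4 - 20 x^3 + 45 x^2/2 - 10 x + 1


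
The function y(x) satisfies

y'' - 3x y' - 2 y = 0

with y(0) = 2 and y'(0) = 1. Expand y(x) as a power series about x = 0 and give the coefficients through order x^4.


Ansatz: y(x) = sum_{n>=0} a_n x^n, so y'(x) = sum_{n>=1} n a_n x^(n-1) and y''(x) = sum_{n>=2} n(n-1) a_n x^(n-2).
Substitute into P(x) y'' + Q(x) y' + R(x) y = 0 with P(x) = 1, Q(x) = -3x, R(x) = -2, and match powers of x.
Initial conditions: a_0 = 2, a_1 = 1.
Setting the coefficient of each power of x to zero and solving order by order (substituting the coefficients already found):
  x^0: 2 a_2 - 2 a_0 = 0  ->  2 a_2 = 2 a_0 = 4  ->  a_2 = 2
  x^1: 6 a_3 - 5 a_1 = 0  ->  6 a_3 = 5 a_1 = 5  ->  a_3 = 5/6
  x^2: 12 a_4 - 8 a_2 = 0  ->  12 a_4 = 8 a_2 = 16  ->  a_4 = 4/3
Truncated series: y(x) = 2 + x + 2 x^2 + (5/6) x^3 + (4/3) x^4 + O(x^5).

a_0 = 2; a_1 = 1; a_2 = 2; a_3 = 5/6; a_4 = 4/3


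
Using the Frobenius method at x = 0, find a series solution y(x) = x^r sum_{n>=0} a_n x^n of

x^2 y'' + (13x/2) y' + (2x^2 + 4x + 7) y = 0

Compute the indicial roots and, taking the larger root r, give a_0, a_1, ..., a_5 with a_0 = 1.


Write in Frobenius form y'' + (p(x)/x) y' + (q(x)/x^2) y = 0:
  p(x) = 13/2,  q(x) = 2x^2 + 4x + 7.
Indicial equation: r(r-1) + (13/2) r + (7) = 0 -> roots r_1 = -2, r_2 = -7/2.
Take r = r_1 = -2. Let y(x) = x^r sum_{n>=0} a_n x^n with a_0 = 1.
Substitute y = x^r sum a_n x^n and match x^{r+n}. The recurrence is
  D(n) a_n + 4 a_{n-1} + 2 a_{n-2} = 0,  where D(n) = (r+n)(r+n-1) + (13/2)(r+n) + (7).
  a_n = [-4 a_{n-1} - 2 a_{n-2}] / D(n).
Since the indicial polynomial factors as (r - r_1)(r - r_2), D(n) = (r_1 + n - r_1)(r_1 + n - r_2) = n(n + 3/2).
Evaluating step by step (a_0 = 1):
  n = 1: D(1) = 1(1 + 3/2) = 5/2; numerator = -4(1) = -4; a_1 = (-4)/(5/2) = -8/5
  n = 2: D(2) = 2(2 + 3/2) = 7; numerator = -4(-8/5) - 2(1) = 22/5; a_2 = (22/5)/(7) = 22/35
  n = 3: D(3) = 3(3 + 3/2) = 27/2; numerator = -4(22/35) - 2(-8/5) = 24/35; a_3 = (24/35)/(27/2) = 16/315
  n = 4: D(4) = 4(4 + 3/2) = 22; numerator = -4(16/315) - 2(22/35) = -92/63; a_4 = (-92/63)/(22) = -46/693
  n = 5: D(5) = 5(5 + 3/2) = 65/2; numerator = -4(-46/693) - 2(16/315) = 568/3465; a_5 = (568/3465)/(65/2) = 1136/225225

r = -2; a_0 = 1; a_1 = -8/5; a_2 = 22/35; a_3 = 16/315; a_4 = -46/693; a_5 = 1136/225225


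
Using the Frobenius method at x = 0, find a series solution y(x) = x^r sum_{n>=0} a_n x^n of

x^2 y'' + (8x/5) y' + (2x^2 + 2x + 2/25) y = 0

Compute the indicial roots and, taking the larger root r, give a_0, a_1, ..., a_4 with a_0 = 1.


Write in Frobenius form y'' + (p(x)/x) y' + (q(x)/x^2) y = 0:
  p(x) = 8/5,  q(x) = 2x^2 + 2x + 2/25.
Indicial equation: r(r-1) + (8/5) r + (2/25) = 0 -> roots r_1 = -1/5, r_2 = -2/5.
Take r = r_1 = -1/5. Let y(x) = x^r sum_{n>=0} a_n x^n with a_0 = 1.
Substitute y = x^r sum a_n x^n and match x^{r+n}. The recurrence is
  D(n) a_n + 2 a_{n-1} + 2 a_{n-2} = 0,  where D(n) = (r+n)(r+n-1) + (8/5)(r+n) + (2/25).
  a_n = [-2 a_{n-1} - 2 a_{n-2}] / D(n).
Since the indicial polynomial factors as (r - r_1)(r - r_2), D(n) = (r_1 + n - r_1)(r_1 + n - r_2) = n(n + 1/5).
Evaluating step by step (a_0 = 1):
  n = 1: D(1) = 1(1 + 1/5) = 6/5; numerator = -2(1) = -2; a_1 = (-2)/(6/5) = -5/3
  n = 2: D(2) = 2(2 + 1/5) = 22/5; numerator = -2(-5/3) - 2(1) = 4/3; a_2 = (4/3)/(22/5) = 10/33
  n = 3: D(3) = 3(3 + 1/5) = 48/5; numerator = -2(10/33) - 2(-5/3) = 30/11; a_3 = (30/11)/(48/5) = 25/88
  n = 4: D(4) = 4(4 + 1/5) = 84/5; numerator = -2(25/88) - 2(10/33) = -155/132; a_4 = (-155/132)/(84/5) = -775/11088

r = -1/5; a_0 = 1; a_1 = -5/3; a_2 = 10/33; a_3 = 25/88; a_4 = -775/11088


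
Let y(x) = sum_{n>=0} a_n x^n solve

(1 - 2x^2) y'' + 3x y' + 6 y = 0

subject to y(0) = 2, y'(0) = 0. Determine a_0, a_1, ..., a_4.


Ansatz: y(x) = sum_{n>=0} a_n x^n, so y'(x) = sum_{n>=1} n a_n x^(n-1) and y''(x) = sum_{n>=2} n(n-1) a_n x^(n-2).
Substitute into P(x) y'' + Q(x) y' + R(x) y = 0 with P(x) = 1 - 2x^2, Q(x) = 3x, R(x) = 6, and match powers of x.
Initial conditions: a_0 = 2, a_1 = 0.
Setting the coefficient of each power of x to zero and solving order by order (substituting the coefficients already found):
  x^0: 2 a_2 + 6 a_0 = 0  ->  2 a_2 = -6 a_0 = -12  ->  a_2 = -6
  x^1: 6 a_3 + 9 a_1 = 0  ->  6 a_3 = -9 a_1 = 0  ->  a_3 = 0
  x^2: 12 a_4 + 8 a_2 = 0  ->  12 a_4 = -8 a_2 = 48  ->  a_4 = 4
Truncated series: y(x) = 2 - 6 x^2 + 4 x^4 + O(x^5).

a_0 = 2; a_1 = 0; a_2 = -6; a_3 = 0; a_4 = 4


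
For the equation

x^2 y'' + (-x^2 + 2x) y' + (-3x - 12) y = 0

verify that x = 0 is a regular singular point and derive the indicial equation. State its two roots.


Divide by x^2 to reach normal form y'' + P_1(x) y' + P_2(x) y = 0 with P_1(x) = -1 + 2/x and P_2(x) = -3/x - 12/x^2.
x = 0 is a singular point because the y'-coefficient -1 + 2/x has a pole at x = 0 and the y-coefficient -3/x - 12/x^2 has a pole at x = 0.
It is a regular singular point because x P_1(x) = p(x) = 2 - x and x^2 P_2(x) = q(x) = -3x - 12 are polynomials, hence analytic at x = 0.
p(0) = 2,  q(0) = -12.
Indicial equation: r(r-1) + p(0) r + q(0) = 0, i.e. r^2 + (p(0) - 1) r + q(0) = 0, i.e. r^2 + 1 r - 12 = 0.
Discriminant: (1)^2 - 4(-12) = 49, so r = (-1 ± 7)/2.
Solving: r_1 = 3, r_2 = -4.

indicial: r^2 + 1 r - 12 = 0; roots r_1 = 3, r_2 = -4


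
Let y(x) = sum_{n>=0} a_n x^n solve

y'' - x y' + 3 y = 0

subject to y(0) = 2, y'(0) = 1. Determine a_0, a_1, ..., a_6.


Ansatz: y(x) = sum_{n>=0} a_n x^n, so y'(x) = sum_{n>=1} n a_n x^(n-1) and y''(x) = sum_{n>=2} n(n-1) a_n x^(n-2).
Substitute into P(x) y'' + Q(x) y' + R(x) y = 0 with P(x) = 1, Q(x) = -x, R(x) = 3, and match powers of x.
Initial conditions: a_0 = 2, a_1 = 1.
Setting the coefficient of each power of x to zero and solving order by order (substituting the coefficients already found):
  x^0: 2 a_2 + 3 a_0 = 0  ->  2 a_2 = -3 a_0 = -6  ->  a_2 = -3
  x^1: 6 a_3 + 2 a_1 = 0  ->  6 a_3 = -2 a_1 = -2  ->  a_3 = -1/3
  x^2: 12 a_4 + a_2 = 0  ->  12 a_4 = -a_2 = 3  ->  a_4 = 1/4
  x^3: 20 a_5 = 0  ->  a_5 = 0
  x^4: 30 a_6 - a_4 = 0  ->  30 a_6 = a_4 = 1/4  ->  a_6 = 1/120
Truncated series: y(x) = 2 + x - 3 x^2 - (1/3) x^3 + (1/4) x^4 + (1/120) x^6 + O(x^7).

a_0 = 2; a_1 = 1; a_2 = -3; a_3 = -1/3; a_4 = 1/4; a_5 = 0; a_6 = 1/120


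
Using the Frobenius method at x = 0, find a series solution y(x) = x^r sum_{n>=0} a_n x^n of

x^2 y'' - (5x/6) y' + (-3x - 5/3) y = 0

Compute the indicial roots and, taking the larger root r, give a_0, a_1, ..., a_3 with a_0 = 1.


Write in Frobenius form y'' + (p(x)/x) y' + (q(x)/x^2) y = 0:
  p(x) = -5/6,  q(x) = -3x - 5/3.
Indicial equation: r(r-1) + (-5/6) r + (-5/3) = 0 -> roots r_1 = 5/2, r_2 = -2/3.
Take r = r_1 = 5/2. Let y(x) = x^r sum_{n>=0} a_n x^n with a_0 = 1.
Substitute y = x^r sum a_n x^n and match x^{r+n}. The recurrence is
  D(n) a_n - 3 a_{n-1} = 0,  where D(n) = (r+n)(r+n-1) + (-5/6)(r+n) + (-5/3).
  a_n = 3 / D(n) * a_{n-1}.
Since the indicial polynomial factors as (r - r_1)(r - r_2), D(n) = (r_1 + n - r_1)(r_1 + n - r_2) = n(n + 19/6).
Evaluating step by step (a_0 = 1):
  n = 1: D(1) = 1(1 + 19/6) = 25/6; numerator = 3(1) = 3; a_1 = (3)/(25/6) = 18/25
  n = 2: D(2) = 2(2 + 19/6) = 31/3; numerator = 3(18/25) = 54/25; a_2 = (54/25)/(31/3) = 162/775
  n = 3: D(3) = 3(3 + 19/6) = 37/2; numerator = 3(162/775) = 486/775; a_3 = (486/775)/(37/2) = 972/28675

r = 5/2; a_0 = 1; a_1 = 18/25; a_2 = 162/775; a_3 = 972/28675


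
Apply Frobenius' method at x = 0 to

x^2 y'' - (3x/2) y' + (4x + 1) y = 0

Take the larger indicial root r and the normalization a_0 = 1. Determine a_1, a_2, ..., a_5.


Write in Frobenius form y'' + (p(x)/x) y' + (q(x)/x^2) y = 0:
  p(x) = -3/2,  q(x) = 4x + 1.
Indicial equation: r(r-1) + (-3/2) r + (1) = 0 -> roots r_1 = 2, r_2 = 1/2.
Take r = r_1 = 2. Let y(x) = x^r sum_{n>=0} a_n x^n with a_0 = 1.
Substitute y = x^r sum a_n x^n and match x^{r+n}. The recurrence is
  D(n) a_n + 4 a_{n-1} = 0,  where D(n) = (r+n)(r+n-1) + (-3/2)(r+n) + (1).
  a_n = -4 / D(n) * a_{n-1}.
Since the indicial polynomial factors as (r - r_1)(r - r_2), D(n) = (r_1 + n - r_1)(r_1 + n - r_2) = n(n + 3/2).
Evaluating step by step (a_0 = 1):
  n = 1: D(1) = 1(1 + 3/2) = 5/2; numerator = -4(1) = -4; a_1 = (-4)/(5/2) = -8/5
  n = 2: D(2) = 2(2 + 3/2) = 7; numerator = -4(-8/5) = 32/5; a_2 = (32/5)/(7) = 32/35
  n = 3: D(3) = 3(3 + 3/2) = 27/2; numerator = -4(32/35) = -128/35; a_3 = (-128/35)/(27/2) = -256/945
  n = 4: D(4) = 4(4 + 3/2) = 22; numerator = -4(-256/945) = 1024/945; a_4 = (1024/945)/(22) = 512/10395
  n = 5: D(5) = 5(5 + 3/2) = 65/2; numerator = -4(512/10395) = -2048/10395; a_5 = (-2048/10395)/(65/2) = -4096/675675

r = 2; a_0 = 1; a_1 = -8/5; a_2 = 32/35; a_3 = -256/945; a_4 = 512/10395; a_5 = -4096/675675


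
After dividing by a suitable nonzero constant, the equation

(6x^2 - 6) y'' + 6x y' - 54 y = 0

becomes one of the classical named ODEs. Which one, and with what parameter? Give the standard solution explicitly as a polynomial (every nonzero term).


All three coefficients share the factor -6; dividing through by -6 gives  (1 - x^2) y'' - x y' + 9 y = 0.
This matches the Chebyshev equation (1 - x^2) y'' - x y' + n^2 y = 0 (note the -x y' term, not -2x y') with n^2 = 9, so n = 3; the polynomial solution is T_3(x).
With y = sum_k a_k x^k, matching x^k gives (k+2)(k+1) a_{k+2} = (k^2 - n^2) a_k = (k - 3)(k + 3) a_k. The right side vanishes at k = 3, so the series with the parity of 3 terminates at degree 3.
Standard normalization: leading coefficient of T_n is 2^(n-1), so a_3 = 2^2 = 4. Work downward with a_k = (k+1)(k+2) a_{k+2} / ((k - 3)(k + 3)):
  a_1 = (2)(3)(4) / ((1 - 3)(1 + 3)) = 24/(-8) = -3
Hence T_3(x) = 4 x^3 - 3 x.

T_3(x); series = 4 x^3 - 3 x


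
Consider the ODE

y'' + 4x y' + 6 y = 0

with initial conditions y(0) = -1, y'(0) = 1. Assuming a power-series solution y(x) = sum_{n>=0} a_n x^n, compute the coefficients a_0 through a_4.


Ansatz: y(x) = sum_{n>=0} a_n x^n, so y'(x) = sum_{n>=1} n a_n x^(n-1) and y''(x) = sum_{n>=2} n(n-1) a_n x^(n-2).
Substitute into P(x) y'' + Q(x) y' + R(x) y = 0 with P(x) = 1, Q(x) = 4x, R(x) = 6, and match powers of x.
Initial conditions: a_0 = -1, a_1 = 1.
Setting the coefficient of each power of x to zero and solving order by order (substituting the coefficients already found):
  x^0: 2 a_2 + 6 a_0 = 0  ->  2 a_2 = -6 a_0 = 6  ->  a_2 = 3
  x^1: 6 a_3 + 10 a_1 = 0  ->  6 a_3 = -10 a_1 = -10  ->  a_3 = -5/3
  x^2: 12 a_4 + 14 a_2 = 0  ->  12 a_4 = -14 a_2 = -42  ->  a_4 = -7/2
Truncated series: y(x) = -1 + x + 3 x^2 - (5/3) x^3 - (7/2) x^4 + O(x^5).

a_0 = -1; a_1 = 1; a_2 = 3; a_3 = -5/3; a_4 = -7/2


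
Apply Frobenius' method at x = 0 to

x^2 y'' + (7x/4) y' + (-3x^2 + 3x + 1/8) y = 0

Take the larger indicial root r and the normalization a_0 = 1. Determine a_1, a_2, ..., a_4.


Write in Frobenius form y'' + (p(x)/x) y' + (q(x)/x^2) y = 0:
  p(x) = 7/4,  q(x) = -3x^2 + 3x + 1/8.
Indicial equation: r(r-1) + (7/4) r + (1/8) = 0 -> roots r_1 = -1/4, r_2 = -1/2.
Take r = r_1 = -1/4. Let y(x) = x^r sum_{n>=0} a_n x^n with a_0 = 1.
Substitute y = x^r sum a_n x^n and match x^{r+n}. The recurrence is
  D(n) a_n + 3 a_{n-1} - 3 a_{n-2} = 0,  where D(n) = (r+n)(r+n-1) + (7/4)(r+n) + (1/8).
  a_n = [-3 a_{n-1} + 3 a_{n-2}] / D(n).
Since the indicial polynomial factors as (r - r_1)(r - r_2), D(n) = (r_1 + n - r_1)(r_1 + n - r_2) = n(n + 1/4).
Evaluating step by step (a_0 = 1):
  n = 1: D(1) = 1(1 + 1/4) = 5/4; numerator = -3(1) = -3; a_1 = (-3)/(5/4) = -12/5
  n = 2: D(2) = 2(2 + 1/4) = 9/2; numerator = -3(-12/5) + 3(1) = 51/5; a_2 = (51/5)/(9/2) = 34/15
  n = 3: D(3) = 3(3 + 1/4) = 39/4; numerator = -3(34/15) + 3(-12/5) = -14; a_3 = (-14)/(39/4) = -56/39
  n = 4: D(4) = 4(4 + 1/4) = 17; numerator = -3(-56/39) + 3(34/15) = 722/65; a_4 = (722/65)/(17) = 722/1105

r = -1/4; a_0 = 1; a_1 = -12/5; a_2 = 34/15; a_3 = -56/39; a_4 = 722/1105


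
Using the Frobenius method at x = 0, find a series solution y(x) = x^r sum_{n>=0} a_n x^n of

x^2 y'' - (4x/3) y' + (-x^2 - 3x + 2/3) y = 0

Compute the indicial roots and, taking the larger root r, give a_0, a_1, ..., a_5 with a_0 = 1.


Write in Frobenius form y'' + (p(x)/x) y' + (q(x)/x^2) y = 0:
  p(x) = -4/3,  q(x) = -x^2 - 3x + 2/3.
Indicial equation: r(r-1) + (-4/3) r + (2/3) = 0 -> roots r_1 = 2, r_2 = 1/3.
Take r = r_1 = 2. Let y(x) = x^r sum_{n>=0} a_n x^n with a_0 = 1.
Substitute y = x^r sum a_n x^n and match x^{r+n}. The recurrence is
  D(n) a_n - 3 a_{n-1} - 1 a_{n-2} = 0,  where D(n) = (r+n)(r+n-1) + (-4/3)(r+n) + (2/3).
  a_n = [3 a_{n-1} + 1 a_{n-2}] / D(n).
Since the indicial polynomial factors as (r - r_1)(r - r_2), D(n) = (r_1 + n - r_1)(r_1 + n - r_2) = n(n + 5/3).
Evaluating step by step (a_0 = 1):
  n = 1: D(1) = 1(1 + 5/3) = 8/3; numerator = 3(1) = 3; a_1 = (3)/(8/3) = 9/8
  n = 2: D(2) = 2(2 + 5/3) = 22/3; numerator = 3(9/8) + 1(1) = 35/8; a_2 = (35/8)/(22/3) = 105/176
  n = 3: D(3) = 3(3 + 5/3) = 14; numerator = 3(105/176) + 1(9/8) = 513/176; a_3 = (513/176)/(14) = 513/2464
  n = 4: D(4) = 4(4 + 5/3) = 68/3; numerator = 3(513/2464) + 1(105/176) = 3009/2464; a_4 = (3009/2464)/(68/3) = 531/9856
  n = 5: D(5) = 5(5 + 5/3) = 100/3; numerator = 3(531/9856) + 1(513/2464) = 3645/9856; a_5 = (3645/9856)/(100/3) = 2187/197120

r = 2; a_0 = 1; a_1 = 9/8; a_2 = 105/176; a_3 = 513/2464; a_4 = 531/9856; a_5 = 2187/197120


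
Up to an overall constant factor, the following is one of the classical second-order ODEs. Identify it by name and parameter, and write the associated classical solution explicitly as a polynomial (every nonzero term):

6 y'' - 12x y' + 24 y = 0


All three coefficients share the factor 6; dividing through by 6 gives  y'' - 2x y' + 4 y = 0.
This matches the Hermite equation y'' - 2x y' + 2n y = 0 with 2n = 4, so n = 2; the polynomial solution is H_2(x).
With y = sum_k a_k x^k, matching x^k gives (k+2)(k+1) a_{k+2} = 2(k - n) a_k = 2(k - 2) a_k. The right side vanishes at k = 2, so the series with the parity of 2 terminates at degree 2.
Standard normalization: leading coefficient of H_n is 2^n, so a_2 = 2^2 = 4. Work downward with a_k = (k+1)(k+2) a_{k+2} / (2(k - n)):
  a_0 = (1)(2)(4) / (2(0 - 2)) = 8/(-4) = -2
Hence H_2(x) = 4 x^2 - 2.

H_2(x); series = 4 x^2 - 2


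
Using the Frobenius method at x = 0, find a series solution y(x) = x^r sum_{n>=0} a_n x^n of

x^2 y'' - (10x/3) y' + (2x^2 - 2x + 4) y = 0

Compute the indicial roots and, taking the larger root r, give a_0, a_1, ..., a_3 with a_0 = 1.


Write in Frobenius form y'' + (p(x)/x) y' + (q(x)/x^2) y = 0:
  p(x) = -10/3,  q(x) = 2x^2 - 2x + 4.
Indicial equation: r(r-1) + (-10/3) r + (4) = 0 -> roots r_1 = 3, r_2 = 4/3.
Take r = r_1 = 3. Let y(x) = x^r sum_{n>=0} a_n x^n with a_0 = 1.
Substitute y = x^r sum a_n x^n and match x^{r+n}. The recurrence is
  D(n) a_n - 2 a_{n-1} + 2 a_{n-2} = 0,  where D(n) = (r+n)(r+n-1) + (-10/3)(r+n) + (4).
  a_n = [2 a_{n-1} - 2 a_{n-2}] / D(n).
Since the indicial polynomial factors as (r - r_1)(r - r_2), D(n) = (r_1 + n - r_1)(r_1 + n - r_2) = n(n + 5/3).
Evaluating step by step (a_0 = 1):
  n = 1: D(1) = 1(1 + 5/3) = 8/3; numerator = 2(1) = 2; a_1 = (2)/(8/3) = 3/4
  n = 2: D(2) = 2(2 + 5/3) = 22/3; numerator = 2(3/4) - 2(1) = -1/2; a_2 = (-1/2)/(22/3) = -3/44
  n = 3: D(3) = 3(3 + 5/3) = 14; numerator = 2(-3/44) - 2(3/4) = -18/11; a_3 = (-18/11)/(14) = -9/77

r = 3; a_0 = 1; a_1 = 3/4; a_2 = -3/44; a_3 = -9/77


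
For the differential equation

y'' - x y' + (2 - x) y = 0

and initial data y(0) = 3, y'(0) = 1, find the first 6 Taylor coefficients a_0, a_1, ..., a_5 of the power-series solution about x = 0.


Ansatz: y(x) = sum_{n>=0} a_n x^n, so y'(x) = sum_{n>=1} n a_n x^(n-1) and y''(x) = sum_{n>=2} n(n-1) a_n x^(n-2).
Substitute into P(x) y'' + Q(x) y' + R(x) y = 0 with P(x) = 1, Q(x) = -x, R(x) = 2 - x, and match powers of x.
Initial conditions: a_0 = 3, a_1 = 1.
Setting the coefficient of each power of x to zero and solving order by order (substituting the coefficients already found):
  x^0: 2 a_2 + 2 a_0 = 0  ->  2 a_2 = -2 a_0 = -6  ->  a_2 = -3
  x^1: 6 a_3 + a_1 - a_0 = 0  ->  6 a_3 = -a_1 + a_0 = 2  ->  a_3 = 1/3
  x^2: 12 a_4 - a_1 = 0  ->  12 a_4 = a_1 = 1  ->  a_4 = 1/12
  x^3: 20 a_5 - a_3 - a_2 = 0  ->  20 a_5 = a_3 + a_2 = -8/3  ->  a_5 = -2/15
Truncated series: y(x) = 3 + x - 3 x^2 + (1/3) x^3 + (1/12) x^4 - (2/15) x^5 + O(x^6).

a_0 = 3; a_1 = 1; a_2 = -3; a_3 = 1/3; a_4 = 1/12; a_5 = -2/15


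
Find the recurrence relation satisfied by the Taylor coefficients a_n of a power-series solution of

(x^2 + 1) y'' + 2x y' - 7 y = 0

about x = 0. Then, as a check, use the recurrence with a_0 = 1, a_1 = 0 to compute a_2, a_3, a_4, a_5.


Substitute y = sum_n a_n x^n.
(1 + 1 x^2) y'' contributes (n+2)(n+1) a_{n+2} + n(n-1) a_n at x^n.
2 x y'(x) contributes 2 n a_n at x^n.
-7 y(x) contributes -7 a_n at x^n.
Matching x^n: (n+2)(n+1) a_{n+2} + (n(n-1) + 2 n - 7) a_n = 0.
Thus a_{n+2} = (-n(n-1) - 2 n + 7) / ((n+1)(n+2)) * a_n.

Check with a_0 = 1, a_1 = 0 (apply the recurrence for n = 0, 1, 2, 3): a_0 = 1, a_1 = 0, a_2 = 7/2, a_3 = 0, a_4 = 7/24, a_5 = 0.

a_(n+2) = (-n(n-1) - 2 n + 7) / ((n+1)(n+2)) * a_n; check: a_0 = 1, a_1 = 0, a_2 = 7/2, a_3 = 0, a_4 = 7/24, a_5 = 0


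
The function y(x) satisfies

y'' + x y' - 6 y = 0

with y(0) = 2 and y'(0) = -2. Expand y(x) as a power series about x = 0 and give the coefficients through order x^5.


Ansatz: y(x) = sum_{n>=0} a_n x^n, so y'(x) = sum_{n>=1} n a_n x^(n-1) and y''(x) = sum_{n>=2} n(n-1) a_n x^(n-2).
Substitute into P(x) y'' + Q(x) y' + R(x) y = 0 with P(x) = 1, Q(x) = x, R(x) = -6, and match powers of x.
Initial conditions: a_0 = 2, a_1 = -2.
Setting the coefficient of each power of x to zero and solving order by order (substituting the coefficients already found):
  x^0: 2 a_2 - 6 a_0 = 0  ->  2 a_2 = 6 a_0 = 12  ->  a_2 = 6
  x^1: 6 a_3 - 5 a_1 = 0  ->  6 a_3 = 5 a_1 = -10  ->  a_3 = -5/3
  x^2: 12 a_4 - 4 a_2 = 0  ->  12 a_4 = 4 a_2 = 24  ->  a_4 = 2
  x^3: 20 a_5 - 3 a_3 = 0  ->  20 a_5 = 3 a_3 = -5  ->  a_5 = -1/4
Truncated series: y(x) = 2 - 2 x + 6 x^2 - (5/3) x^3 + 2 x^4 - (1/4) x^5 + O(x^6).

a_0 = 2; a_1 = -2; a_2 = 6; a_3 = -5/3; a_4 = 2; a_5 = -1/4
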